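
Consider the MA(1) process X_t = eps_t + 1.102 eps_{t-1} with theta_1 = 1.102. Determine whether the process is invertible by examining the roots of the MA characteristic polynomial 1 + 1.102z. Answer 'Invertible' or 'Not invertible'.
\text{Not invertible}

The MA(q) characteristic polynomial is P(z) = 1 + 1.102z.
Invertibility requires all roots to lie outside the unit circle, i.e. |z| > 1 for every root.
This is linear in z: 1 + (1.102) z = 0  =>  z = -1/(1.102) = -0.907441,  |z| = 0.907441.
Moduli of all roots: 0.9074.
All moduli strictly greater than 1? No.
Verdict: Not invertible.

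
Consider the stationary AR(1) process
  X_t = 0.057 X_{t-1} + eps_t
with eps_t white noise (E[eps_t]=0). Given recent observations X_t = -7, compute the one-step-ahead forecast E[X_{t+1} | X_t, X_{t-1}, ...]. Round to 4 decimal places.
E[X_{t+1} \mid \mathcal F_t] = -0.3990

For an AR(p) model X_t = c + sum_i phi_i X_{t-i} + eps_t, the
one-step-ahead conditional mean is
  E[X_{t+1} | X_t, ...] = c + sum_i phi_i X_{t+1-i}.
Substitute known values:
  E[X_{t+1} | ...] = (0.057) * (-7)
                   = -0.3990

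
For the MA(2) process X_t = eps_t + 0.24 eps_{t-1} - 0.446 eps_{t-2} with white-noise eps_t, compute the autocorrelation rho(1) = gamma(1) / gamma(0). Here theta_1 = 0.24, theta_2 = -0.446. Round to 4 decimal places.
\rho(1) = 0.1058

For an MA(q) process with theta_0 = 1, the autocovariance is
  gamma(k) = sigma^2 * sum_{i=0..q-k} theta_i * theta_{i+k},
and rho(k) = gamma(k) / gamma(0). Sigma^2 cancels.
  numerator   = (1)*(0.24) + (0.24)*(-0.446) = 0.13296.
  denominator = (1)^2 + (0.24)^2 + (-0.446)^2 = 1.256516.
  rho(1) = 0.13296 / 1.256516 = 0.1058.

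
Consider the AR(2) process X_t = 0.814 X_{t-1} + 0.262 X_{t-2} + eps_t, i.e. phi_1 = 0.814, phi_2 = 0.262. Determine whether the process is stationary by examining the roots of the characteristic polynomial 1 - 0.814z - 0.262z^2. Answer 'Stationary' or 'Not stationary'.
\text{Not stationary}

The AR(p) characteristic polynomial is P(z) = 1 - 0.814z - 0.262z^2.
Stationarity requires all roots to lie outside the unit circle, i.e. |z| > 1 for every root.
Set 1 + (-0.814) z + (-0.262) z^2 = 0, i.e. a z^2 + b z + c = 0 with a = -0.262, b = -0.814, c = 1.
Discriminant D = b^2 - 4ac = (-0.814)^2 - 4*(-0.262)*1 = 0.662596 - (-1.048) = 1.710596.
D >= 0, so the roots are real: z = (-b +/- sqrt(D)) / (2a) = (0.814 +/- 1.307898) / (-0.524).
  z_1 = (0.814 + 1.307898) / (-0.524) = -4.0494,   |z_1| = 4.0494.
  z_2 = (0.814 - 1.307898) / (-0.524) = 0.9426,   |z_2| = 0.9426.
Moduli of all roots: 4.0494, 0.9426.
All moduli strictly greater than 1? No.
Verdict: Not stationary.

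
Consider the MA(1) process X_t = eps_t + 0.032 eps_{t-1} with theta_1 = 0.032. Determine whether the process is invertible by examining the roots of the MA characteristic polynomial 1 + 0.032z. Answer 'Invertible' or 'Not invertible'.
\text{Invertible}

The MA(q) characteristic polynomial is P(z) = 1 + 0.032z.
Invertibility requires all roots to lie outside the unit circle, i.e. |z| > 1 for every root.
This is linear in z: 1 + (0.032) z = 0  =>  z = -1/(0.032) = -31.25,  |z| = 31.25.
Moduli of all roots: 31.2500.
All moduli strictly greater than 1? Yes.
Verdict: Invertible.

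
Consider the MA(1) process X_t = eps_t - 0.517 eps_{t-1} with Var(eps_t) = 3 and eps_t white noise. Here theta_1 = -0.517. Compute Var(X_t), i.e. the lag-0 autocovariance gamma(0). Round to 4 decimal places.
\gamma(0) = 3.8019

For an MA(q) process X_t = eps_t + sum_i theta_i eps_{t-i} with
Var(eps_t) = sigma^2, the variance is
  gamma(0) = sigma^2 * (1 + sum_i theta_i^2).
  sum_i theta_i^2 = (-0.517)^2 = 0.267289.
  gamma(0) = 3 * (1 + 0.267289) = 3 * 1.267289 = 3.801867, which rounds to 3.8019.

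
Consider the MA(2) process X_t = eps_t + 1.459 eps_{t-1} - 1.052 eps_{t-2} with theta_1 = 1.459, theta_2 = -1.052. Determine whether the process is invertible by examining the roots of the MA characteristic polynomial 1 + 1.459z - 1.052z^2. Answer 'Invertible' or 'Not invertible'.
\text{Not invertible}

The MA(q) characteristic polynomial is P(z) = 1 + 1.459z - 1.052z^2.
Invertibility requires all roots to lie outside the unit circle, i.e. |z| > 1 for every root.
Set 1 + (1.459) z + (-1.052) z^2 = 0, i.e. a z^2 + b z + c = 0 with a = -1.052, b = 1.459, c = 1.
Discriminant D = b^2 - 4ac = (1.459)^2 - 4*(-1.052)*1 = 2.128681 - (-4.208) = 6.336681.
D >= 0, so the roots are real: z = (-b +/- sqrt(D)) / (2a) = (-1.459 +/- 2.517277) / (-2.104).
  z_1 = (-1.459 + 2.517277) / (-2.104) = -0.503,   |z_1| = 0.503.
  z_2 = (-1.459 - 2.517277) / (-2.104) = 1.8899,   |z_2| = 1.8899.
Moduli of all roots: 0.5030, 1.8899.
All moduli strictly greater than 1? No.
Verdict: Not invertible.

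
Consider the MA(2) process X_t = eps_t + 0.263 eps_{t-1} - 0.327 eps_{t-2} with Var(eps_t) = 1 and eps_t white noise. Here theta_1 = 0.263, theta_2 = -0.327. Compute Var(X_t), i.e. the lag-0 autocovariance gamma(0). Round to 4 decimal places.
\gamma(0) = 1.1761

For an MA(q) process X_t = eps_t + sum_i theta_i eps_{t-i} with
Var(eps_t) = sigma^2, the variance is
  gamma(0) = sigma^2 * (1 + sum_i theta_i^2).
  sum_i theta_i^2 = (0.263)^2 + (-0.327)^2 = 0.069169 + 0.106929 = 0.176098.
  gamma(0) = 1 * (1 + 0.176098) = 1 * 1.176098 = 1.176098, which rounds to 1.1761.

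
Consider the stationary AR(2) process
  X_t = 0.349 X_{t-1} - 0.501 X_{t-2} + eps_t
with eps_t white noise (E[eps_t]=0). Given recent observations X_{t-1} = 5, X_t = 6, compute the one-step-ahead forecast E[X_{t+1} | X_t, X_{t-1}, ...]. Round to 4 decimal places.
E[X_{t+1} \mid \mathcal F_t] = -0.4110

For an AR(p) model X_t = c + sum_i phi_i X_{t-i} + eps_t, the
one-step-ahead conditional mean is
  E[X_{t+1} | X_t, ...] = c + sum_i phi_i X_{t+1-i}.
Substitute known values:
  E[X_{t+1} | ...] = (0.349) * (6) + (-0.501) * (5)
                   = -0.4110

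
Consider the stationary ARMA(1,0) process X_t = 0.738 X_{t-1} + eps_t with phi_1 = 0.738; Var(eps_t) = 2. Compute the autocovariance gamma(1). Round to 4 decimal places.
\gamma(1) = 3.2414

Multiply the model equation by X_{t-k} and take expectations. With theta_0 = psi_0 = 1 and psi_j the MA(infinity) weights, this gives
  gamma(k) - sum_i phi_i gamma(k-i) = c_k,
  c_k = sigma^2 * sum_{j=k..q} theta_j psi_{j-k}   (c_k = 0 for k > q),
using gamma(-m) = gamma(m).
Pure AR (q = 0): c_0 = sigma^2 = 2, c_k = 0 for k >= 1.
Equations for k = 0 and k = 1 (AR order 1):
  gamma(0) = phi_1 gamma(1) + c_0
  gamma(1) = phi_1 gamma(0) + c_1
Substituting the second into the first: gamma(0) (1 - phi_1^2) = c_0 + phi_1 c_1, so
  gamma(0) = c_0 / (1 - phi_1^2) = 2 / (1 - (0.738)^2) = 2 / 0.455356 = 4.392168.
  gamma(1) = phi_1 gamma(0) = (0.738)(4.392168) = 3.24142.
Therefore gamma(1) = 3.2414 (to 4 decimal places).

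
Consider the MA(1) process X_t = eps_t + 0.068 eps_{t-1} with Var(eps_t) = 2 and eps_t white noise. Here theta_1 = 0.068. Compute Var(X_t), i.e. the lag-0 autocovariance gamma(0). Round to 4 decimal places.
\gamma(0) = 2.0092

For an MA(q) process X_t = eps_t + sum_i theta_i eps_{t-i} with
Var(eps_t) = sigma^2, the variance is
  gamma(0) = sigma^2 * (1 + sum_i theta_i^2).
  sum_i theta_i^2 = (0.068)^2 = 0.004624.
  gamma(0) = 2 * (1 + 0.004624) = 2 * 1.004624 = 2.009248, which rounds to 2.0092.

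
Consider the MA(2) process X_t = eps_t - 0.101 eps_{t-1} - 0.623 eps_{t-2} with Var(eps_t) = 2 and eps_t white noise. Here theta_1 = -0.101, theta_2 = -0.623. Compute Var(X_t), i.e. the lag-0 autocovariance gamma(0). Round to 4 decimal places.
\gamma(0) = 2.7967

For an MA(q) process X_t = eps_t + sum_i theta_i eps_{t-i} with
Var(eps_t) = sigma^2, the variance is
  gamma(0) = sigma^2 * (1 + sum_i theta_i^2).
  sum_i theta_i^2 = (-0.101)^2 + (-0.623)^2 = 0.010201 + 0.388129 = 0.39833.
  gamma(0) = 2 * (1 + 0.39833) = 2 * 1.39833 = 2.79666, which rounds to 2.7967.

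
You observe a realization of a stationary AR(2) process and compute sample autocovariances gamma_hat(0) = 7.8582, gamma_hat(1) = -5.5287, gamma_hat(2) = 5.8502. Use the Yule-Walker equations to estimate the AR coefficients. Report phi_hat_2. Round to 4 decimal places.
\hat\phi_{2} = 0.4940

The Yule-Walker equations for an AR(p) process read, in matrix form,
  Gamma_p phi = r_p,   with   (Gamma_p)_{ij} = gamma(|i - j|),
                       (r_p)_i = gamma(i),   i,j = 1..p.
Substitute the sample gammas (Toeplitz matrix and right-hand side of size 2):
  Gamma_p = [[7.8582, -5.5287], [-5.5287, 7.8582]]
  r_p     = [-5.5287, 5.8502]
Written out:
  7.8582 phi_1 - 5.5287 phi_2 = -5.5287
  -5.5287 phi_1 + 7.8582 phi_2 = 5.8502
Solve by Cramer's rule:
  det = gamma(0)^2 - gamma(1)^2 = (7.8582)^2 - (-5.5287)^2 = 61.75130724 - 30.56652369 = 31.18478355
  phi_hat_1 = [gamma(1) gamma(0) - gamma(1) gamma(2)] / det = [(-5.5287)(7.8582) - (-5.5287)(5.8502)] / 31.18478355 = -11.1016296 / 31.18478355 = -0.356
  phi_hat_2 = [gamma(0) gamma(2) - gamma(1)^2] / det = [(7.8582)(5.8502) - (-5.5287)^2] / 31.18478355 = 15.40551795 / 31.18478355 = 0.494
So phi_hat = [-0.3560, 0.4940].
Therefore phi_hat_2 = 0.4940.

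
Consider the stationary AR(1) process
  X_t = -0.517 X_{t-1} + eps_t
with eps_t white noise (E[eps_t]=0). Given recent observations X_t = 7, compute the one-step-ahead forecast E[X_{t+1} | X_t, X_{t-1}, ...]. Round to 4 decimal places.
E[X_{t+1} \mid \mathcal F_t] = -3.6190

For an AR(p) model X_t = c + sum_i phi_i X_{t-i} + eps_t, the
one-step-ahead conditional mean is
  E[X_{t+1} | X_t, ...] = c + sum_i phi_i X_{t+1-i}.
Substitute known values:
  E[X_{t+1} | ...] = (-0.517) * (7)
                   = -3.6190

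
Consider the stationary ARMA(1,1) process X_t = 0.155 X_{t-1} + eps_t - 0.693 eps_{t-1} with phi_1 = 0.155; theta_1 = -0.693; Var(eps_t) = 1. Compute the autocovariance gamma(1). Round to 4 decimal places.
\gamma(1) = -0.4920

Multiply the model equation by X_{t-k} and take expectations. With theta_0 = psi_0 = 1 and psi_j the MA(infinity) weights, this gives
  gamma(k) - sum_i phi_i gamma(k-i) = c_k,
  c_k = sigma^2 * sum_{j=k..q} theta_j psi_{j-k}   (c_k = 0 for k > q),
using gamma(-m) = gamma(m).
psi-weights needed (psi_j = theta_j + sum_i phi_i psi_{j-i}):
  psi_1 = theta_1 + phi_1 = -0.693 + (0.155) = -0.538
Right-hand sides:
  c_0 = sigma^2 (1 + theta_1 psi_1) = 1 * (1 + (-0.693)(-0.538)) = 1 * 1.372834 = 1.372834
  c_1 = sigma^2 theta_1 = 1 * (-0.693) = -0.693
  c_2 = 0
Equations for k = 0 and k = 1 (AR order 1):
  gamma(0) = phi_1 gamma(1) + c_0
  gamma(1) = phi_1 gamma(0) + c_1
Substituting the second into the first: gamma(0) (1 - phi_1^2) = c_0 + phi_1 c_1, so
  gamma(0) = (c_0 + phi_1 c_1) / (1 - phi_1^2) = (1.372834 + (0.155)(-0.693)) / (1 - (0.155)^2) = 1.265419 / 0.975975 = 1.296569.
  gamma(1) = phi_1 gamma(0) + c_1 = (0.155)(1.296569) + (-0.693) = -0.492032.
Therefore gamma(1) = -0.4920 (to 4 decimal places).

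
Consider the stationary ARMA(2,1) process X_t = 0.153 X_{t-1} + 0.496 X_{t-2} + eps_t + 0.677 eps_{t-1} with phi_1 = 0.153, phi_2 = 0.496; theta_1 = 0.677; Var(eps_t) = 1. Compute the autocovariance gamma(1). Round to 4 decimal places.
\gamma(1) = 2.1723

Multiply the model equation by X_{t-k} and take expectations. With theta_0 = psi_0 = 1 and psi_j the MA(infinity) weights, this gives
  gamma(k) - sum_i phi_i gamma(k-i) = c_k,
  c_k = sigma^2 * sum_{j=k..q} theta_j psi_{j-k}   (c_k = 0 for k > q),
using gamma(-m) = gamma(m).
psi-weights needed (psi_j = theta_j + sum_i phi_i psi_{j-i}):
  psi_1 = theta_1 + phi_1 = 0.677 + (0.153) = 0.83
Right-hand sides:
  c_0 = sigma^2 (1 + theta_1 psi_1) = 1 * (1 + (0.677)(0.83)) = 1 * 1.56191 = 1.56191
  c_1 = sigma^2 theta_1 = 1 * (0.677) = 0.677
  c_2 = 0
Equations for k = 0, 1, 2 (AR order 2, c_2 = 0):
  (E0) gamma(0) = phi_1 gamma(1) + phi_2 gamma(2) + c_0
  (E1) gamma(1) = phi_1 gamma(0) + phi_2 gamma(1) + c_1
  (E2) gamma(2) = phi_1 gamma(1) + phi_2 gamma(0)
From (E1): gamma(1) = A gamma(0) + B with
  A = phi_1 / (1 - phi_2) = 0.153 / 0.504 = 0.303571,   B = c_1 / (1 - phi_2) = 0.677 / 0.504 = 1.343254.
Insert (E2) into (E0): gamma(0) (1 - phi_2^2) = phi_1 (1 + phi_2) gamma(1) + c_0.
  phi_1 (1 + phi_2) = (0.153)(1.496) = 0.228888,   1 - phi_2^2 = 0.753984.
Replace gamma(1) by A gamma(0) + B and collect gamma(0):
  gamma(0) [0.753984 - (0.228888)(0.303571)] = (0.228888)(1.343254) + 1.56191
  gamma(0) * 0.6845 = 1.869365
  gamma(0) = 1.869365 / 0.6845 = 2.730992.
  gamma(1) = A gamma(0) + B = (0.303571)(2.730992) + (1.343254) = 2.172305.
Therefore gamma(1) = 2.1723 (to 4 decimal places).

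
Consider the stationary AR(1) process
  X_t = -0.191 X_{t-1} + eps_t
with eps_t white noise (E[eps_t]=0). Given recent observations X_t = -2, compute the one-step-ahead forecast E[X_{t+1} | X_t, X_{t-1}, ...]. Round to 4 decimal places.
E[X_{t+1} \mid \mathcal F_t] = 0.3820

For an AR(p) model X_t = c + sum_i phi_i X_{t-i} + eps_t, the
one-step-ahead conditional mean is
  E[X_{t+1} | X_t, ...] = c + sum_i phi_i X_{t+1-i}.
Substitute known values:
  E[X_{t+1} | ...] = (-0.191) * (-2)
                   = 0.3820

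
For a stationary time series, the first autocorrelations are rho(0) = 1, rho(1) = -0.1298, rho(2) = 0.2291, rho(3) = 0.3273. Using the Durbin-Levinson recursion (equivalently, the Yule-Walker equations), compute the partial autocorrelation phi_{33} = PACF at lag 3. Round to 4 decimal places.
\phi_{33} = 0.4040

The PACF at lag k is phi_{kk}, the last component of the solution
to the Yule-Walker system G_k phi = r_k where
  (G_k)_{ij} = rho(|i - j|), (r_k)_i = rho(i), i,j = 1..k.
Equivalently, Durbin-Levinson gives phi_{kk} iteratively:
  phi_{11} = rho(1)
  phi_{kk} = [rho(k) - sum_{j=1..k-1} phi_{k-1,j} rho(k-j)]
            / [1 - sum_{j=1..k-1} phi_{k-1,j} rho(j)],
  phi_{k,j} = phi_{k-1,j} - phi_{kk} phi_{k-1,k-j},  j = 1..k-1.
Step k = 1:
  phi_11 = rho(1) = -0.1298.
Step k = 2:
  phi_22 = [rho(2) - phi_11 rho(1)] / [1 - phi_11 rho(1)] = [0.2291 - (-0.1298)(-0.1298)] / [1 - (-0.1298)(-0.1298)]
         = 0.21225196 / 0.98315196 = 0.215889.
  Update: phi_21 = phi_11 - phi_22 phi_11 = -0.1298 - (0.215889)(-0.1298) = -0.101778.
Step k = 3:
  phi_33 = [rho(3) - phi_21 rho(2) - phi_22 rho(1)] / [1 - phi_21 rho(1) - phi_22 rho(2)]
    numerator   = 0.3273 - (-0.101778)(0.2291) - (0.215889)(-0.1298) = 0.37863967
    denominator = 1 - (-0.101778)(-0.1298) - (0.215889)(0.2291) = 0.93732904
  phi_33 = 0.37863967 / 0.93732904 = 0.404.
Therefore phi_{33} = 0.4040.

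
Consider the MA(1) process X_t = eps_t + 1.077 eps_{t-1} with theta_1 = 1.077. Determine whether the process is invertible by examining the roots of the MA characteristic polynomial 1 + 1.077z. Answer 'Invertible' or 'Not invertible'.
\text{Not invertible}

The MA(q) characteristic polynomial is P(z) = 1 + 1.077z.
Invertibility requires all roots to lie outside the unit circle, i.e. |z| > 1 for every root.
This is linear in z: 1 + (1.077) z = 0  =>  z = -1/(1.077) = -0.928505,  |z| = 0.928505.
Moduli of all roots: 0.9285.
All moduli strictly greater than 1? No.
Verdict: Not invertible.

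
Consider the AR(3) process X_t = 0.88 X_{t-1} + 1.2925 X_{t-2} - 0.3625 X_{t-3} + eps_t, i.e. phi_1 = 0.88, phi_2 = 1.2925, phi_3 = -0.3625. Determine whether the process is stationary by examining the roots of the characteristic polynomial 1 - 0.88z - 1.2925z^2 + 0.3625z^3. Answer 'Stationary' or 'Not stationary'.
\text{Not stationary}

The AR(p) characteristic polynomial is P(z) = 1 - 0.88z - 1.2925z^2 + 0.3625z^3.
Stationarity requires all roots to lie outside the unit circle, i.e. |z| > 1 for every root.
Degree 3: look for a simple real root z0 first, then factor out (1 - z/z0) and solve the remaining quadratic.
Testing z0 = 4: P(4) = 1 + (-0.88)(4) + (-1.2925)(4)^2 + (0.3625)(4)^3
  = 1 + (-3.52) + (-20.68) + (23.2) = 0.  So z_0 = 4 is a root, |z_0| = 4.
Divide out the factor (1 - 0.25 z) = (1 - z/z0) (since 1/z0 = 0.25):
  P(z) = (1 - 0.25 z)(1 + (-0.63) z + (-1.45) z^2)
  [check: z-coef -0.63 - (0.25) = -0.88; z^2-coef -1.45 - (0.25)(-0.63) = -1.2925; z^3-coef -(0.25)(-1.45) = 0.3625.]
Remaining roots from the quadratic factor 1 + (-0.63) z + (-1.45) z^2:
  Set 1 + (-0.63) z + (-1.45) z^2 = 0, i.e. a z^2 + b z + c = 0 with a = -1.45, b = -0.63, c = 1.
  Discriminant D = b^2 - 4ac = (-0.63)^2 - 4*(-1.45)*1 = 0.3969 - (-5.8) = 6.1969.
  D >= 0, so the roots are real: z = (-b +/- sqrt(D)) / (2a) = (0.63 +/- 2.489357) / (-2.9).
    z_1 = (0.63 + 2.489357) / (-2.9) = -1.0756,   |z_1| = 1.0756.
    z_2 = (0.63 - 2.489357) / (-2.9) = 0.6412,   |z_2| = 0.6412.
Moduli of all roots: 4.0000, 1.0756, 0.6412.
All moduli strictly greater than 1? No.
Verdict: Not stationary.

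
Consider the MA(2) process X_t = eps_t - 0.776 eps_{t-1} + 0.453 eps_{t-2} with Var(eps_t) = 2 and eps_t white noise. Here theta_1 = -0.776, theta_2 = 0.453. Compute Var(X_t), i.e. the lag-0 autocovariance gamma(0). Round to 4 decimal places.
\gamma(0) = 3.6148

For an MA(q) process X_t = eps_t + sum_i theta_i eps_{t-i} with
Var(eps_t) = sigma^2, the variance is
  gamma(0) = sigma^2 * (1 + sum_i theta_i^2).
  sum_i theta_i^2 = (-0.776)^2 + (0.453)^2 = 0.602176 + 0.205209 = 0.807385.
  gamma(0) = 2 * (1 + 0.807385) = 2 * 1.807385 = 3.61477, which rounds to 3.6148.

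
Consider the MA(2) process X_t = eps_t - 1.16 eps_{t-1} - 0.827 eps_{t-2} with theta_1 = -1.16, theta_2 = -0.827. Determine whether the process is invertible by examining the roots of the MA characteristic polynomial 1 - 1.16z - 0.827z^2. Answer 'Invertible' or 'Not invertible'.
\text{Not invertible}

The MA(q) characteristic polynomial is P(z) = 1 - 1.16z - 0.827z^2.
Invertibility requires all roots to lie outside the unit circle, i.e. |z| > 1 for every root.
Set 1 + (-1.16) z + (-0.827) z^2 = 0, i.e. a z^2 + b z + c = 0 with a = -0.827, b = -1.16, c = 1.
Discriminant D = b^2 - 4ac = (-1.16)^2 - 4*(-0.827)*1 = 1.3456 - (-3.308) = 4.6536.
D >= 0, so the roots are real: z = (-b +/- sqrt(D)) / (2a) = (1.16 +/- 2.15722) / (-1.654).
  z_1 = (1.16 + 2.15722) / (-1.654) = -2.0056,   |z_1| = 2.0056.
  z_2 = (1.16 - 2.15722) / (-1.654) = 0.6029,   |z_2| = 0.6029.
Moduli of all roots: 2.0056, 0.6029.
All moduli strictly greater than 1? No.
Verdict: Not invertible.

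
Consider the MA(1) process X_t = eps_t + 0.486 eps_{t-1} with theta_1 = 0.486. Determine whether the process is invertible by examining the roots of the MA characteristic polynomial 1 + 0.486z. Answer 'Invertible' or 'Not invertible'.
\text{Invertible}

The MA(q) characteristic polynomial is P(z) = 1 + 0.486z.
Invertibility requires all roots to lie outside the unit circle, i.e. |z| > 1 for every root.
This is linear in z: 1 + (0.486) z = 0  =>  z = -1/(0.486) = -2.057613,  |z| = 2.057613.
Moduli of all roots: 2.0576.
All moduli strictly greater than 1? Yes.
Verdict: Invertible.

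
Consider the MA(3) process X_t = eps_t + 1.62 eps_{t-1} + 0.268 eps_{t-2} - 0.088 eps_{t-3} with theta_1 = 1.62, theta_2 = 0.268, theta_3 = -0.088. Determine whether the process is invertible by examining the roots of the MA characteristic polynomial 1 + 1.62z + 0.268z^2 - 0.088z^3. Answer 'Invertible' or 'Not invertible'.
\text{Not invertible}

The MA(q) characteristic polynomial is P(z) = 1 + 1.62z + 0.268z^2 - 0.088z^3.
Invertibility requires all roots to lie outside the unit circle, i.e. |z| > 1 for every root.
Degree 3: look for a simple real root z0 first, then factor out (1 - z/z0) and solve the remaining quadratic.
Testing z0 = -2.5: P(-2.5) = 1 + (1.62)(-2.5) + (0.268)(-2.5)^2 + (-0.088)(-2.5)^3
  = 1 + (-4.05) + (1.675) + (1.375) = 0.  So z_0 = -2.5 is a root, |z_0| = 2.5.
Divide out the factor (1 + 0.4 z) = (1 - z/z0) (since 1/z0 = -0.4):
  P(z) = (1 + 0.4 z)(1 + (1.22) z + (-0.22) z^2)
  [check: z-coef 1.22 - (-0.4) = 1.62; z^2-coef -0.22 - (-0.4)(1.22) = 0.268; z^3-coef -(-0.4)(-0.22) = -0.088.]
Remaining roots from the quadratic factor 1 + (1.22) z + (-0.22) z^2:
  Set 1 + (1.22) z + (-0.22) z^2 = 0, i.e. a z^2 + b z + c = 0 with a = -0.22, b = 1.22, c = 1.
  Discriminant D = b^2 - 4ac = (1.22)^2 - 4*(-0.22)*1 = 1.4884 - (-0.88) = 2.3684.
  D >= 0, so the roots are real: z = (-b +/- sqrt(D)) / (2a) = (-1.22 +/- 1.538961) / (-0.44).
    z_1 = (-1.22 + 1.538961) / (-0.44) = -0.7249,   |z_1| = 0.7249.
    z_2 = (-1.22 - 1.538961) / (-0.44) = 6.2704,   |z_2| = 6.2704.
Moduli of all roots: 2.5000, 0.7249, 6.2704.
All moduli strictly greater than 1? No.
Verdict: Not invertible.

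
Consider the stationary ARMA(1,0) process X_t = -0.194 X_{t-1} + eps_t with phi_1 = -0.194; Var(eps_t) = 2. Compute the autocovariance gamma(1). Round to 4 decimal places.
\gamma(1) = -0.4032

Multiply the model equation by X_{t-k} and take expectations. With theta_0 = psi_0 = 1 and psi_j the MA(infinity) weights, this gives
  gamma(k) - sum_i phi_i gamma(k-i) = c_k,
  c_k = sigma^2 * sum_{j=k..q} theta_j psi_{j-k}   (c_k = 0 for k > q),
using gamma(-m) = gamma(m).
Pure AR (q = 0): c_0 = sigma^2 = 2, c_k = 0 for k >= 1.
Equations for k = 0 and k = 1 (AR order 1):
  gamma(0) = phi_1 gamma(1) + c_0
  gamma(1) = phi_1 gamma(0) + c_1
Substituting the second into the first: gamma(0) (1 - phi_1^2) = c_0 + phi_1 c_1, so
  gamma(0) = c_0 / (1 - phi_1^2) = 2 / (1 - (-0.194)^2) = 2 / 0.962364 = 2.078216.
  gamma(1) = phi_1 gamma(0) = (-0.194)(2.078216) = -0.403174.
Therefore gamma(1) = -0.4032 (to 4 decimal places).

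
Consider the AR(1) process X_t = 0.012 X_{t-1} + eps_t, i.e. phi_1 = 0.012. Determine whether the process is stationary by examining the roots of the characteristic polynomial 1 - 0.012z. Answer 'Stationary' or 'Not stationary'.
\text{Stationary}

The AR(p) characteristic polynomial is P(z) = 1 - 0.012z.
Stationarity requires all roots to lie outside the unit circle, i.e. |z| > 1 for every root.
This is linear in z: 1 + (-0.012) z = 0  =>  z = -1/(-0.012) = 83.333333,  |z| = 83.333333.
Moduli of all roots: 83.3333.
All moduli strictly greater than 1? Yes.
Verdict: Stationary.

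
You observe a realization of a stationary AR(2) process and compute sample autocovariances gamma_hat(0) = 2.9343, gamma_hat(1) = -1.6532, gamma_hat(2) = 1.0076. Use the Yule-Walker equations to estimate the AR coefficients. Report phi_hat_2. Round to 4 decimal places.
\hat\phi_{2} = 0.0380

The Yule-Walker equations for an AR(p) process read, in matrix form,
  Gamma_p phi = r_p,   with   (Gamma_p)_{ij} = gamma(|i - j|),
                       (r_p)_i = gamma(i),   i,j = 1..p.
Substitute the sample gammas (Toeplitz matrix and right-hand side of size 2):
  Gamma_p = [[2.9343, -1.6532], [-1.6532, 2.9343]]
  r_p     = [-1.6532, 1.0076]
Written out:
  2.9343 phi_1 - 1.6532 phi_2 = -1.6532
  -1.6532 phi_1 + 2.9343 phi_2 = 1.0076
Solve by Cramer's rule:
  det = gamma(0)^2 - gamma(1)^2 = (2.9343)^2 - (-1.6532)^2 = 8.61011649 - 2.73307024 = 5.87704625
  phi_hat_1 = [gamma(1) gamma(0) - gamma(1) gamma(2)] / det = [(-1.6532)(2.9343) - (-1.6532)(1.0076)] / 5.87704625 = -3.18522044 / 5.87704625 = -0.542
  phi_hat_2 = [gamma(0) gamma(2) - gamma(1)^2] / det = [(2.9343)(1.0076) - (-1.6532)^2] / 5.87704625 = 0.22353044 / 5.87704625 = 0.038
So phi_hat = [-0.5420, 0.0380].
Therefore phi_hat_2 = 0.0380.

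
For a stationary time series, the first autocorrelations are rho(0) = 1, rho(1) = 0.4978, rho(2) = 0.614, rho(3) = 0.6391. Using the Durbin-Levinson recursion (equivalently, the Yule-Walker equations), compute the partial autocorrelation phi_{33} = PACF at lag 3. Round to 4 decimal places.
\phi_{33} = 0.4180

The PACF at lag k is phi_{kk}, the last component of the solution
to the Yule-Walker system G_k phi = r_k where
  (G_k)_{ij} = rho(|i - j|), (r_k)_i = rho(i), i,j = 1..k.
Equivalently, Durbin-Levinson gives phi_{kk} iteratively:
  phi_{11} = rho(1)
  phi_{kk} = [rho(k) - sum_{j=1..k-1} phi_{k-1,j} rho(k-j)]
            / [1 - sum_{j=1..k-1} phi_{k-1,j} rho(j)],
  phi_{k,j} = phi_{k-1,j} - phi_{kk} phi_{k-1,k-j},  j = 1..k-1.
Step k = 1:
  phi_11 = rho(1) = 0.4978.
Step k = 2:
  phi_22 = [rho(2) - phi_11 rho(1)] / [1 - phi_11 rho(1)] = [0.614 - (0.4978)(0.4978)] / [1 - (0.4978)(0.4978)]
         = 0.36619516 / 0.75219516 = 0.486835.
  Update: phi_21 = phi_11 - phi_22 phi_11 = 0.4978 - (0.486835)(0.4978) = 0.255453.
Step k = 3:
  phi_33 = [rho(3) - phi_21 rho(2) - phi_22 rho(1)] / [1 - phi_21 rho(1) - phi_22 rho(2)]
    numerator   = 0.6391 - (0.255453)(0.614) - (0.486835)(0.4978) = 0.23990501
    denominator = 1 - (0.255453)(0.4978) - (0.486835)(0.614) = 0.57391843
  phi_33 = 0.23990501 / 0.57391843 = 0.418.
Therefore phi_{33} = 0.4180.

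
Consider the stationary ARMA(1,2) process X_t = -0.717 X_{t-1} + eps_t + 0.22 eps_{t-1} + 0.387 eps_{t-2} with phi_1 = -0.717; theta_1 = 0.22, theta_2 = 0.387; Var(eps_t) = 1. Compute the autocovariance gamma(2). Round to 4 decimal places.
\gamma(2) = 1.5929

Multiply the model equation by X_{t-k} and take expectations. With theta_0 = psi_0 = 1 and psi_j the MA(infinity) weights, this gives
  gamma(k) - sum_i phi_i gamma(k-i) = c_k,
  c_k = sigma^2 * sum_{j=k..q} theta_j psi_{j-k}   (c_k = 0 for k > q),
using gamma(-m) = gamma(m).
psi-weights needed (psi_j = theta_j + sum_i phi_i psi_{j-i}):
  psi_1 = theta_1 + phi_1 = 0.22 + (-0.717) = -0.497
  psi_2 = theta_2 + phi_1 psi_1 = 0.387 + (-0.717)(-0.497) = 0.743349
Right-hand sides:
  c_0 = sigma^2 (1 + theta_1 psi_1 + theta_2 psi_2) = 1 * (1 + (0.22)(-0.497) + (0.387)(0.743349)) = 1 * 1.178336 = 1.178336
  c_1 = sigma^2 (theta_1 + theta_2 psi_1) = 1 * (0.22 + (0.387)(-0.497)) = 0.027661
  c_2 = sigma^2 theta_2 = 1 * (0.387) = 0.387
Equations for k = 0 and k = 1 (AR order 1):
  gamma(0) = phi_1 gamma(1) + c_0
  gamma(1) = phi_1 gamma(0) + c_1
Substituting the second into the first: gamma(0) (1 - phi_1^2) = c_0 + phi_1 c_1, so
  gamma(0) = (c_0 + phi_1 c_1) / (1 - phi_1^2) = (1.178336 + (-0.717)(0.027661)) / (1 - (-0.717)^2) = 1.158503 / 0.485911 = 2.384188.
  gamma(1) = phi_1 gamma(0) + c_1 = (-0.717)(2.384188) + (0.027661) = -1.681802.
For k = 2: gamma(2) = phi_1 gamma(1) + c_2
  = (-0.717)(-1.681802) + (0.387) = 1.592852.
Therefore gamma(2) = 1.5929 (to 4 decimal places).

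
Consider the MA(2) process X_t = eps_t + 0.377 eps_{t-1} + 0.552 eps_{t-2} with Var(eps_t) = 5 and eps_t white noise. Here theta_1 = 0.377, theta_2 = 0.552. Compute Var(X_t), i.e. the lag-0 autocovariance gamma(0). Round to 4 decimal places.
\gamma(0) = 7.2342

For an MA(q) process X_t = eps_t + sum_i theta_i eps_{t-i} with
Var(eps_t) = sigma^2, the variance is
  gamma(0) = sigma^2 * (1 + sum_i theta_i^2).
  sum_i theta_i^2 = (0.377)^2 + (0.552)^2 = 0.142129 + 0.304704 = 0.446833.
  gamma(0) = 5 * (1 + 0.446833) = 5 * 1.446833 = 7.234165, which rounds to 7.2342.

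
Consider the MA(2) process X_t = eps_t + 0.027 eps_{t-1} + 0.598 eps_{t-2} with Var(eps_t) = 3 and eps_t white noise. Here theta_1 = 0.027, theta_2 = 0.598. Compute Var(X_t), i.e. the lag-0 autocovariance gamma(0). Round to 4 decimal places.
\gamma(0) = 4.0750

For an MA(q) process X_t = eps_t + sum_i theta_i eps_{t-i} with
Var(eps_t) = sigma^2, the variance is
  gamma(0) = sigma^2 * (1 + sum_i theta_i^2).
  sum_i theta_i^2 = (0.027)^2 + (0.598)^2 = 0.000729 + 0.357604 = 0.358333.
  gamma(0) = 3 * (1 + 0.358333) = 3 * 1.358333 = 4.074999, which rounds to 4.0750.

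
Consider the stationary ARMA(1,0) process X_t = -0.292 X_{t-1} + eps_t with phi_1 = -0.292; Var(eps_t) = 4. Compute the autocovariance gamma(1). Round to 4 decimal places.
\gamma(1) = -1.2769

Multiply the model equation by X_{t-k} and take expectations. With theta_0 = psi_0 = 1 and psi_j the MA(infinity) weights, this gives
  gamma(k) - sum_i phi_i gamma(k-i) = c_k,
  c_k = sigma^2 * sum_{j=k..q} theta_j psi_{j-k}   (c_k = 0 for k > q),
using gamma(-m) = gamma(m).
Pure AR (q = 0): c_0 = sigma^2 = 4, c_k = 0 for k >= 1.
Equations for k = 0 and k = 1 (AR order 1):
  gamma(0) = phi_1 gamma(1) + c_0
  gamma(1) = phi_1 gamma(0) + c_1
Substituting the second into the first: gamma(0) (1 - phi_1^2) = c_0 + phi_1 c_1, so
  gamma(0) = c_0 / (1 - phi_1^2) = 4 / (1 - (-0.292)^2) = 4 / 0.914736 = 4.372846.
  gamma(1) = phi_1 gamma(0) = (-0.292)(4.372846) = -1.276871.
Therefore gamma(1) = -1.2769 (to 4 decimal places).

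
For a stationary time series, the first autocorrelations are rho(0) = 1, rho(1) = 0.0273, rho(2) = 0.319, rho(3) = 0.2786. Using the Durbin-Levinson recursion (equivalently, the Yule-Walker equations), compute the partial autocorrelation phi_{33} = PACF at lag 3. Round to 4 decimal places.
\phi_{33} = 0.2940

The PACF at lag k is phi_{kk}, the last component of the solution
to the Yule-Walker system G_k phi = r_k where
  (G_k)_{ij} = rho(|i - j|), (r_k)_i = rho(i), i,j = 1..k.
Equivalently, Durbin-Levinson gives phi_{kk} iteratively:
  phi_{11} = rho(1)
  phi_{kk} = [rho(k) - sum_{j=1..k-1} phi_{k-1,j} rho(k-j)]
            / [1 - sum_{j=1..k-1} phi_{k-1,j} rho(j)],
  phi_{k,j} = phi_{k-1,j} - phi_{kk} phi_{k-1,k-j},  j = 1..k-1.
Step k = 1:
  phi_11 = rho(1) = 0.0273.
Step k = 2:
  phi_22 = [rho(2) - phi_11 rho(1)] / [1 - phi_11 rho(1)] = [0.319 - (0.0273)(0.0273)] / [1 - (0.0273)(0.0273)]
         = 0.31825471 / 0.99925471 = 0.318492.
  Update: phi_21 = phi_11 - phi_22 phi_11 = 0.0273 - (0.318492)(0.0273) = 0.018605.
Step k = 3:
  phi_33 = [rho(3) - phi_21 rho(2) - phi_22 rho(1)] / [1 - phi_21 rho(1) - phi_22 rho(2)]
    numerator   = 0.2786 - (0.018605)(0.319) - (0.318492)(0.0273) = 0.26397012
    denominator = 1 - (0.018605)(0.0273) - (0.318492)(0.319) = 0.89789311
  phi_33 = 0.26397012 / 0.89789311 = 0.294.
Therefore phi_{33} = 0.2940.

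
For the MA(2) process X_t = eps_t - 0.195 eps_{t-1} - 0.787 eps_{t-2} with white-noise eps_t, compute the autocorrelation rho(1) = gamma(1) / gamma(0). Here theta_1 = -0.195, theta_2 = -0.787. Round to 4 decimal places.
\rho(1) = -0.0251

For an MA(q) process with theta_0 = 1, the autocovariance is
  gamma(k) = sigma^2 * sum_{i=0..q-k} theta_i * theta_{i+k},
and rho(k) = gamma(k) / gamma(0). Sigma^2 cancels.
  numerator   = (1)*(-0.195) + (-0.195)*(-0.787) = -0.041535.
  denominator = (1)^2 + (-0.195)^2 + (-0.787)^2 = 1.657394.
  rho(1) = -0.041535 / 1.657394 = -0.0251.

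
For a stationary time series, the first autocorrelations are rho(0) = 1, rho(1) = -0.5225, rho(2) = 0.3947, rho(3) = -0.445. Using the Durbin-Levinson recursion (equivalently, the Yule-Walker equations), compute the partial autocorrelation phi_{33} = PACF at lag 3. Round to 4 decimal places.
\phi_{33} = -0.2630

The PACF at lag k is phi_{kk}, the last component of the solution
to the Yule-Walker system G_k phi = r_k where
  (G_k)_{ij} = rho(|i - j|), (r_k)_i = rho(i), i,j = 1..k.
Equivalently, Durbin-Levinson gives phi_{kk} iteratively:
  phi_{11} = rho(1)
  phi_{kk} = [rho(k) - sum_{j=1..k-1} phi_{k-1,j} rho(k-j)]
            / [1 - sum_{j=1..k-1} phi_{k-1,j} rho(j)],
  phi_{k,j} = phi_{k-1,j} - phi_{kk} phi_{k-1,k-j},  j = 1..k-1.
Step k = 1:
  phi_11 = rho(1) = -0.5225.
Step k = 2:
  phi_22 = [rho(2) - phi_11 rho(1)] / [1 - phi_11 rho(1)] = [0.3947 - (-0.5225)(-0.5225)] / [1 - (-0.5225)(-0.5225)]
         = 0.12169375 / 0.72699375 = 0.167393.
  Update: phi_21 = phi_11 - phi_22 phi_11 = -0.5225 - (0.167393)(-0.5225) = -0.435037.
Step k = 3:
  phi_33 = [rho(3) - phi_21 rho(2) - phi_22 rho(1)] / [1 - phi_21 rho(1) - phi_22 rho(2)]
    numerator   = -0.445 - (-0.435037)(0.3947) - (0.167393)(-0.5225) = -0.18582795
    denominator = 1 - (-0.435037)(-0.5225) - (0.167393)(0.3947) = 0.70662305
  phi_33 = -0.18582795 / 0.70662305 = -0.263.
Therefore phi_{33} = -0.2630.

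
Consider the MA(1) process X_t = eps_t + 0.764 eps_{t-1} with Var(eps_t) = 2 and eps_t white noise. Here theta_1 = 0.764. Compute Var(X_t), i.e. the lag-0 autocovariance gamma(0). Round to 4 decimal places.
\gamma(0) = 3.1674

For an MA(q) process X_t = eps_t + sum_i theta_i eps_{t-i} with
Var(eps_t) = sigma^2, the variance is
  gamma(0) = sigma^2 * (1 + sum_i theta_i^2).
  sum_i theta_i^2 = (0.764)^2 = 0.583696.
  gamma(0) = 2 * (1 + 0.583696) = 2 * 1.583696 = 3.167392, which rounds to 3.1674.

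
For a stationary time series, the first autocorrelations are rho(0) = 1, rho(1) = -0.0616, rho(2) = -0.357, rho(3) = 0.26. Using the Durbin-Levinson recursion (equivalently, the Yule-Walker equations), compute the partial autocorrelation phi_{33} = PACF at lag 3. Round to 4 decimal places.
\phi_{33} = 0.2400

The PACF at lag k is phi_{kk}, the last component of the solution
to the Yule-Walker system G_k phi = r_k where
  (G_k)_{ij} = rho(|i - j|), (r_k)_i = rho(i), i,j = 1..k.
Equivalently, Durbin-Levinson gives phi_{kk} iteratively:
  phi_{11} = rho(1)
  phi_{kk} = [rho(k) - sum_{j=1..k-1} phi_{k-1,j} rho(k-j)]
            / [1 - sum_{j=1..k-1} phi_{k-1,j} rho(j)],
  phi_{k,j} = phi_{k-1,j} - phi_{kk} phi_{k-1,k-j},  j = 1..k-1.
Step k = 1:
  phi_11 = rho(1) = -0.0616.
Step k = 2:
  phi_22 = [rho(2) - phi_11 rho(1)] / [1 - phi_11 rho(1)] = [-0.357 - (-0.0616)(-0.0616)] / [1 - (-0.0616)(-0.0616)]
         = -0.36079456 / 0.99620544 = -0.362169.
  Update: phi_21 = phi_11 - phi_22 phi_11 = -0.0616 - (-0.362169)(-0.0616) = -0.08391.
Step k = 3:
  phi_33 = [rho(3) - phi_21 rho(2) - phi_22 rho(1)] / [1 - phi_21 rho(1) - phi_22 rho(2)]
    numerator   = 0.26 - (-0.08391)(-0.357) - (-0.362169)(-0.0616) = 0.20773467
    denominator = 1 - (-0.08391)(-0.0616) - (-0.362169)(-0.357) = 0.8655369
  phi_33 = 0.20773467 / 0.8655369 = 0.24.
Therefore phi_{33} = 0.2400.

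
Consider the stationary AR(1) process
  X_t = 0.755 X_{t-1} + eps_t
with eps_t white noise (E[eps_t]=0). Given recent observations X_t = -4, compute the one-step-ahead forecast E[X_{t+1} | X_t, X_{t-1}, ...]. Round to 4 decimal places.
E[X_{t+1} \mid \mathcal F_t] = -3.0200

For an AR(p) model X_t = c + sum_i phi_i X_{t-i} + eps_t, the
one-step-ahead conditional mean is
  E[X_{t+1} | X_t, ...] = c + sum_i phi_i X_{t+1-i}.
Substitute known values:
  E[X_{t+1} | ...] = (0.755) * (-4)
                   = -3.0200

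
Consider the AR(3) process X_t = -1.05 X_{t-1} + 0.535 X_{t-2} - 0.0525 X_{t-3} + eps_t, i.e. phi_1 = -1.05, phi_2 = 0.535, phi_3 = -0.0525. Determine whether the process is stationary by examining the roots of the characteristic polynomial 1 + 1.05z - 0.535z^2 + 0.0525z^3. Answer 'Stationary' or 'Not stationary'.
\text{Not stationary}

The AR(p) characteristic polynomial is P(z) = 1 + 1.05z - 0.535z^2 + 0.0525z^3.
Stationarity requires all roots to lie outside the unit circle, i.e. |z| > 1 for every root.
Degree 3: look for a simple real root z0 first, then factor out (1 - z/z0) and solve the remaining quadratic.
Testing z0 = 4: P(4) = 1 + (1.05)(4) + (-0.535)(4)^2 + (0.0525)(4)^3
  = 1 + (4.2) + (-8.56) + (3.36) = 0.  So z_0 = 4 is a root, |z_0| = 4.
Divide out the factor (1 - 0.25 z) = (1 - z/z0) (since 1/z0 = 0.25):
  P(z) = (1 - 0.25 z)(1 + (1.3) z + (-0.21) z^2)
  [check: z-coef 1.3 - (0.25) = 1.05; z^2-coef -0.21 - (0.25)(1.3) = -0.535; z^3-coef -(0.25)(-0.21) = 0.0525.]
Remaining roots from the quadratic factor 1 + (1.3) z + (-0.21) z^2:
  Set 1 + (1.3) z + (-0.21) z^2 = 0, i.e. a z^2 + b z + c = 0 with a = -0.21, b = 1.3, c = 1.
  Discriminant D = b^2 - 4ac = (1.3)^2 - 4*(-0.21)*1 = 1.69 - (-0.84) = 2.53.
  D >= 0, so the roots are real: z = (-b +/- sqrt(D)) / (2a) = (-1.3 +/- 1.590597) / (-0.42).
    z_1 = (-1.3 + 1.590597) / (-0.42) = -0.6919,   |z_1| = 0.6919.
    z_2 = (-1.3 - 1.590597) / (-0.42) = 6.8824,   |z_2| = 6.8824.
Moduli of all roots: 4.0000, 0.6919, 6.8824.
All moduli strictly greater than 1? No.
Verdict: Not stationary.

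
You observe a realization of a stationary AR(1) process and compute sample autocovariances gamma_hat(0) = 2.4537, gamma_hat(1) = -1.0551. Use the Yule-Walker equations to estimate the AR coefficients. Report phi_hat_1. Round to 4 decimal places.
\hat\phi_{1} = -0.4300

The Yule-Walker equations for an AR(p) process read, in matrix form,
  Gamma_p phi = r_p,   with   (Gamma_p)_{ij} = gamma(|i - j|),
                       (r_p)_i = gamma(i),   i,j = 1..p.
Substitute the sample gammas (Toeplitz matrix and right-hand side of size 1):
  Gamma_p = [[2.4537]]
  r_p     = [-1.0551]
With p = 1 this is the single equation gamma(0) phi_1 = gamma(1):
  phi_hat_1 = gamma(1) / gamma(0) = -1.0551 / 2.4537 = -0.4300.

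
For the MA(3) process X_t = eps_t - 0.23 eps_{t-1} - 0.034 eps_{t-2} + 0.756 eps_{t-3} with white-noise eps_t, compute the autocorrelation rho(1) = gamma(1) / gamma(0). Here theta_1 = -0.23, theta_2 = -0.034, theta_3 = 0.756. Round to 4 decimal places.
\rho(1) = -0.1525

For an MA(q) process with theta_0 = 1, the autocovariance is
  gamma(k) = sigma^2 * sum_{i=0..q-k} theta_i * theta_{i+k},
and rho(k) = gamma(k) / gamma(0). Sigma^2 cancels.
  numerator   = (1)*(-0.23) + (-0.23)*(-0.034) + (-0.034)*(0.756) = -0.247884.
  denominator = (1)^2 + (-0.23)^2 + (-0.034)^2 + (0.756)^2 = 1.625592.
  rho(1) = -0.247884 / 1.625592 = -0.1525.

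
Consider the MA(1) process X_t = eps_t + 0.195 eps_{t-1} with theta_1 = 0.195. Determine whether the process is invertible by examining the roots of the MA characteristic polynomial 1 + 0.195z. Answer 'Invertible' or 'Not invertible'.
\text{Invertible}

The MA(q) characteristic polynomial is P(z) = 1 + 0.195z.
Invertibility requires all roots to lie outside the unit circle, i.e. |z| > 1 for every root.
This is linear in z: 1 + (0.195) z = 0  =>  z = -1/(0.195) = -5.128205,  |z| = 5.128205.
Moduli of all roots: 5.1282.
All moduli strictly greater than 1? Yes.
Verdict: Invertible.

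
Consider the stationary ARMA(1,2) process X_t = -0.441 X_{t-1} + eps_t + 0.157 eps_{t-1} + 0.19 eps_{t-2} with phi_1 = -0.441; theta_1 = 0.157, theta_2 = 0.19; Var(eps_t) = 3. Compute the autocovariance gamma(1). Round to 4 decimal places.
\gamma(1) = -1.2838

Multiply the model equation by X_{t-k} and take expectations. With theta_0 = psi_0 = 1 and psi_j the MA(infinity) weights, this gives
  gamma(k) - sum_i phi_i gamma(k-i) = c_k,
  c_k = sigma^2 * sum_{j=k..q} theta_j psi_{j-k}   (c_k = 0 for k > q),
using gamma(-m) = gamma(m).
psi-weights needed (psi_j = theta_j + sum_i phi_i psi_{j-i}):
  psi_1 = theta_1 + phi_1 = 0.157 + (-0.441) = -0.284
  psi_2 = theta_2 + phi_1 psi_1 = 0.19 + (-0.441)(-0.284) = 0.315244
Right-hand sides:
  c_0 = sigma^2 (1 + theta_1 psi_1 + theta_2 psi_2) = 3 * (1 + (0.157)(-0.284) + (0.19)(0.315244)) = 3 * 1.015308 = 3.045925
  c_1 = sigma^2 (theta_1 + theta_2 psi_1) = 3 * (0.157 + (0.19)(-0.284)) = 0.30912
  c_2 = sigma^2 theta_2 = 3 * (0.19) = 0.57
Equations for k = 0 and k = 1 (AR order 1):
  gamma(0) = phi_1 gamma(1) + c_0
  gamma(1) = phi_1 gamma(0) + c_1
Substituting the second into the first: gamma(0) (1 - phi_1^2) = c_0 + phi_1 c_1, so
  gamma(0) = (c_0 + phi_1 c_1) / (1 - phi_1^2) = (3.045925 + (-0.441)(0.30912)) / (1 - (-0.441)^2) = 2.909603 / 0.805519 = 3.612085.
  gamma(1) = phi_1 gamma(0) + c_1 = (-0.441)(3.612085) + (0.30912) = -1.28381.
Therefore gamma(1) = -1.2838 (to 4 decimal places).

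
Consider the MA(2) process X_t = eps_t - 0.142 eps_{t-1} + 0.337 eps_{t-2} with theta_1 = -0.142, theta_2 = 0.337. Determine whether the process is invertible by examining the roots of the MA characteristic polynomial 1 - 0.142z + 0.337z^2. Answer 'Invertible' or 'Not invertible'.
\text{Invertible}

The MA(q) characteristic polynomial is P(z) = 1 - 0.142z + 0.337z^2.
Invertibility requires all roots to lie outside the unit circle, i.e. |z| > 1 for every root.
Set 1 + (-0.142) z + (0.337) z^2 = 0, i.e. a z^2 + b z + c = 0 with a = 0.337, b = -0.142, c = 1.
Discriminant D = b^2 - 4ac = (-0.142)^2 - 4*(0.337)*1 = 0.020164 - (1.348) = -1.327836.
D < 0, so the roots are the complex-conjugate pair z = (-b +/- i sqrt(-D)) / (2a) = 0.2107 +/- 1.7097i.
For a conjugate pair |z|^2 = z * conj(z) = (product of roots) = c/a = 1/(0.337) = 2.967359, so |z| = sqrt(2.967359) = 1.7226 for both roots.
Moduli of all roots: 1.7226, 1.7226.
All moduli strictly greater than 1? Yes.
Verdict: Invertible.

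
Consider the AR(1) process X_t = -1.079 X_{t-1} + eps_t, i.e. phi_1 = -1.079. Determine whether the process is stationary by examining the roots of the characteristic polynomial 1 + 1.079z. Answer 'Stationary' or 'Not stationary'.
\text{Not stationary}

The AR(p) characteristic polynomial is P(z) = 1 + 1.079z.
Stationarity requires all roots to lie outside the unit circle, i.e. |z| > 1 for every root.
This is linear in z: 1 + (1.079) z = 0  =>  z = -1/(1.079) = -0.926784,  |z| = 0.926784.
Moduli of all roots: 0.9268.
All moduli strictly greater than 1? No.
Verdict: Not stationary.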